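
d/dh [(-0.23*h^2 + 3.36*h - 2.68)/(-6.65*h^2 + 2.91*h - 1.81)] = (21.6747*h^2 - 34.8114*h + 1.7172)/(44.2225*h^4 - 38.703*h^3 + 32.5411*h^2 - 10.5342*h + 3.2761)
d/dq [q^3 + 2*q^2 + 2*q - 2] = 3*q^2 + 4*q + 2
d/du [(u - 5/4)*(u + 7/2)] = 2*u + 9/4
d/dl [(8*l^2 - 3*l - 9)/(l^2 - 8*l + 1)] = (-61*l^2 + 34*l - 75)/(l^4 - 16*l^3 + 66*l^2 - 16*l + 1)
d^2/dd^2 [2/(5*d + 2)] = 100/(5*d + 2)^3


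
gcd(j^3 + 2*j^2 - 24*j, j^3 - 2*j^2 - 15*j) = j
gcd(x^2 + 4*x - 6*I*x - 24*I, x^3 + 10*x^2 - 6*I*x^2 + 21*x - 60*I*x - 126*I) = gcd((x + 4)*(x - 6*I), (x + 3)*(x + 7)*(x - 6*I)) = x - 6*I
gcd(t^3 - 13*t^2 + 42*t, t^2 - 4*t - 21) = t - 7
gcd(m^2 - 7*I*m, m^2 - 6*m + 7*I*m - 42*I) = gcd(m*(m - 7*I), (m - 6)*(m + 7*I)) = 1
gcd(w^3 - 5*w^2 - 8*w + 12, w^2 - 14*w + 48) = w - 6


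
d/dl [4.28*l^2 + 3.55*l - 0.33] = 8.56*l + 3.55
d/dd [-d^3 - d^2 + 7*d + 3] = -3*d^2 - 2*d + 7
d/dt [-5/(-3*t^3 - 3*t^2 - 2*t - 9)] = 5*(-9*t^2 - 6*t - 2)/(3*t^3 + 3*t^2 + 2*t + 9)^2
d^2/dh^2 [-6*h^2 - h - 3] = -12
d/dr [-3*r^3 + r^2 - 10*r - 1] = -9*r^2 + 2*r - 10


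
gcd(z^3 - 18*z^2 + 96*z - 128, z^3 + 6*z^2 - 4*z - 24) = z - 2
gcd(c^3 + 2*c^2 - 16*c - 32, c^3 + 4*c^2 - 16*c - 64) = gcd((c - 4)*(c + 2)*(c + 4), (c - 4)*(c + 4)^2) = c^2 - 16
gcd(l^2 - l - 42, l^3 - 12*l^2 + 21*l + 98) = l - 7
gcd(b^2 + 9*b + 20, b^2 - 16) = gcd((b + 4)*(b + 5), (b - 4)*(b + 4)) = b + 4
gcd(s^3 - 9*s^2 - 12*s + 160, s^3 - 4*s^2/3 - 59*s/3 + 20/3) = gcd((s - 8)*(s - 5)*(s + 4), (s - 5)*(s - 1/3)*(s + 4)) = s^2 - s - 20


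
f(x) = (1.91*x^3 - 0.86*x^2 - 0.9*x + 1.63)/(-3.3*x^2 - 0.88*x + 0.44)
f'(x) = (6.6*x + 0.88)*(1.91*x^3 - 0.86*x^2 - 0.9*x + 1.63)/(-3.3*x^2 - 0.88*x + 0.44)^2 + (5.73*x^2 - 1.72*x - 0.9)/(-3.3*x^2 - 0.88*x + 0.44) = (-6.303*x^4 - 3.3616*x^3 + 0.308*x^2 + 10.0012*x + 1.0384)/(10.89*x^4 + 5.808*x^3 - 2.1296*x^2 - 0.7744*x + 0.1936)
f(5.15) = -2.57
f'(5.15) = -0.58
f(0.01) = 3.76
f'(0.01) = 6.13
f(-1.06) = 0.28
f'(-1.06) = -2.42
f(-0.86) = -0.44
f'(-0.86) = -5.59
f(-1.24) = 0.63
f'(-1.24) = -1.54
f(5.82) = -2.95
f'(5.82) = -0.58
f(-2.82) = 1.95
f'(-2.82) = -0.64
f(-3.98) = 2.67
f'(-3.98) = -0.60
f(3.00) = -1.34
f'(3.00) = -0.56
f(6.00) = -3.06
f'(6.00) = -0.58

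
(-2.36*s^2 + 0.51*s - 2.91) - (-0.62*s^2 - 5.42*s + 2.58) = -1.74*s^2 + 5.93*s - 5.49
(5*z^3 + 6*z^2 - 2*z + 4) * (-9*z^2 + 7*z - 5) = -45*z^5 - 19*z^4 + 35*z^3 - 80*z^2 + 38*z - 20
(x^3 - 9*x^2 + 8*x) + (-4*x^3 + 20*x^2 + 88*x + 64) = -3*x^3 + 11*x^2 + 96*x + 64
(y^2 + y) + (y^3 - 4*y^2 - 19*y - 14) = y^3 - 3*y^2 - 18*y - 14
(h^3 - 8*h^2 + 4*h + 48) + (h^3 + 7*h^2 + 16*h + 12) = 2*h^3 - h^2 + 20*h + 60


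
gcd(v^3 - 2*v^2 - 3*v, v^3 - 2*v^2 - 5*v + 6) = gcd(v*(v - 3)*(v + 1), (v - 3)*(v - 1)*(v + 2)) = v - 3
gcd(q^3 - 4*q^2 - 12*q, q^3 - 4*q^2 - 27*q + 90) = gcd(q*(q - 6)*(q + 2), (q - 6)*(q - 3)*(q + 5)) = q - 6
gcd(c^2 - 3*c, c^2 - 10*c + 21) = c - 3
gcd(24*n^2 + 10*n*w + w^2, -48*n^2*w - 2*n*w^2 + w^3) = 6*n + w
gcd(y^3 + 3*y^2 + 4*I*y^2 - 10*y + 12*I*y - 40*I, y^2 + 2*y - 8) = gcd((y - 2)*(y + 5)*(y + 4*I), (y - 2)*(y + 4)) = y - 2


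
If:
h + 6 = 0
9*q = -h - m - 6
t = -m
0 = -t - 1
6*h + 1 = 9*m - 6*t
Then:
No Solution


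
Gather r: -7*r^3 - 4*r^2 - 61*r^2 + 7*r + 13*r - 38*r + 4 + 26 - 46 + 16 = -7*r^3 - 65*r^2 - 18*r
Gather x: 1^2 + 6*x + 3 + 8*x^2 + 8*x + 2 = 8*x^2 + 14*x + 6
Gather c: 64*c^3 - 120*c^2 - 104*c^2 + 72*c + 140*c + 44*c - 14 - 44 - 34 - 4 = 64*c^3 - 224*c^2 + 256*c - 96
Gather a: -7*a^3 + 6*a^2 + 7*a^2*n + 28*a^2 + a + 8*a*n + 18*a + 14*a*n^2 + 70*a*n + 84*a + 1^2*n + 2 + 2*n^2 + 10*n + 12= -7*a^3 + a^2*(7*n + 34) + a*(14*n^2 + 78*n + 103) + 2*n^2 + 11*n + 14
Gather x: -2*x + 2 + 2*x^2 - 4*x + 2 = 2*x^2 - 6*x + 4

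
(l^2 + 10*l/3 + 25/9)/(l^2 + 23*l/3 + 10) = (l + 5/3)/(l + 6)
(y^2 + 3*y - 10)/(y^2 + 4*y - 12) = (y + 5)/(y + 6)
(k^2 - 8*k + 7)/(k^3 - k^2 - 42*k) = (k - 1)/(k*(k + 6))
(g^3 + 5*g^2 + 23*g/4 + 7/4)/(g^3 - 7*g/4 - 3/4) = (2*g + 7)/(2*g - 3)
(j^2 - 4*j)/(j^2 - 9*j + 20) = j/(j - 5)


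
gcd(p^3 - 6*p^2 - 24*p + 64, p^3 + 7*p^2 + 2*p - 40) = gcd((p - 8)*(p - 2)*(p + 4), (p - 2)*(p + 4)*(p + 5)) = p^2 + 2*p - 8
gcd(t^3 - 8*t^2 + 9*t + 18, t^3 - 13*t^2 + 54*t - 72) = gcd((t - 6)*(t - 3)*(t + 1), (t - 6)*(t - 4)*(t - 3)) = t^2 - 9*t + 18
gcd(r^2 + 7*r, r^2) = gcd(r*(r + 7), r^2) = r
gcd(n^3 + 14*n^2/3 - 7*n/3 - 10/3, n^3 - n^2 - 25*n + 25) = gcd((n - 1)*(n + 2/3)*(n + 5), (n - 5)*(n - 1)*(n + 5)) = n^2 + 4*n - 5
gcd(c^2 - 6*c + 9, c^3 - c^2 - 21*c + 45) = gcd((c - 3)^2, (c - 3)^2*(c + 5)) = c^2 - 6*c + 9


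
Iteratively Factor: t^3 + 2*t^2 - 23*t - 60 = (t + 3)*(t^2 - t - 20) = (t - 5)*(t + 3)*(t + 4)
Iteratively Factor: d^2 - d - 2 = (d - 2)*(d + 1)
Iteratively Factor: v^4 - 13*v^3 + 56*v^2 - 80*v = (v)*(v^3 - 13*v^2 + 56*v - 80) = v*(v - 4)*(v^2 - 9*v + 20) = v*(v - 5)*(v - 4)*(v - 4)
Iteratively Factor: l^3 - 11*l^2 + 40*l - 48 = (l - 4)*(l^2 - 7*l + 12) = (l - 4)*(l - 3)*(l - 4)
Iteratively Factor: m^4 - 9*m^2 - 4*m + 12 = (m - 1)*(m^3 + m^2 - 8*m - 12) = (m - 1)*(m + 2)*(m^2 - m - 6) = (m - 3)*(m - 1)*(m + 2)*(m + 2)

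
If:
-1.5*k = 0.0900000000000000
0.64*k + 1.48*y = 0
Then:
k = -0.06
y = 0.03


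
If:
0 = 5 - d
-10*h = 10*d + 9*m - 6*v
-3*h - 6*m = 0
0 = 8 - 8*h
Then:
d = 5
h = 1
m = -1/2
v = 37/4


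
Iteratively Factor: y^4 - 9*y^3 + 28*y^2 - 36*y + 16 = (y - 4)*(y^3 - 5*y^2 + 8*y - 4) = (y - 4)*(y - 2)*(y^2 - 3*y + 2) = (y - 4)*(y - 2)^2*(y - 1)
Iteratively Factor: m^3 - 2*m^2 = (m)*(m^2 - 2*m) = m*(m - 2)*(m)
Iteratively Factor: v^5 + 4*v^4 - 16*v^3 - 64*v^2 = (v + 4)*(v^4 - 16*v^2) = v*(v + 4)*(v^3 - 16*v) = v^2*(v + 4)*(v^2 - 16) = v^2*(v - 4)*(v + 4)*(v + 4)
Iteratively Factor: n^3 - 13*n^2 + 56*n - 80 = (n - 4)*(n^2 - 9*n + 20) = (n - 4)^2*(n - 5)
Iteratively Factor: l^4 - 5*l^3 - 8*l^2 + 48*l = (l + 3)*(l^3 - 8*l^2 + 16*l) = (l - 4)*(l + 3)*(l^2 - 4*l) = (l - 4)^2*(l + 3)*(l)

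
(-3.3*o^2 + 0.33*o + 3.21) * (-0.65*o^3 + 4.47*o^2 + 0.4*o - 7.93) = 2.145*o^5 - 14.9655*o^4 - 1.9314*o^3 + 40.6497*o^2 - 1.3329*o - 25.4553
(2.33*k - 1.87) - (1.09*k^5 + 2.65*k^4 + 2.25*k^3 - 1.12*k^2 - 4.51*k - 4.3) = -1.09*k^5 - 2.65*k^4 - 2.25*k^3 + 1.12*k^2 + 6.84*k + 2.43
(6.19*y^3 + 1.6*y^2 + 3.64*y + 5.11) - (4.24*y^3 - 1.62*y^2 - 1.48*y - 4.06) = 1.95*y^3 + 3.22*y^2 + 5.12*y + 9.17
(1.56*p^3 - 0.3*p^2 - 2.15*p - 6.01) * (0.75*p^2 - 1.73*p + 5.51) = 1.17*p^5 - 2.9238*p^4 + 7.5021*p^3 - 2.441*p^2 - 1.4492*p - 33.1151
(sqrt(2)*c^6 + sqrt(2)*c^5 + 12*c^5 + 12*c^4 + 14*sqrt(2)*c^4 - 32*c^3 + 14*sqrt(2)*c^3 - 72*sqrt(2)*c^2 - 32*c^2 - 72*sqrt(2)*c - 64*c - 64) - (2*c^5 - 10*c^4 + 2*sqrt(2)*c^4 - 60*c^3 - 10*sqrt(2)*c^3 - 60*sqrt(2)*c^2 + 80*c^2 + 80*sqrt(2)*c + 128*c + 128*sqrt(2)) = sqrt(2)*c^6 + sqrt(2)*c^5 + 10*c^5 + 12*sqrt(2)*c^4 + 22*c^4 + 28*c^3 + 24*sqrt(2)*c^3 - 112*c^2 - 12*sqrt(2)*c^2 - 152*sqrt(2)*c - 192*c - 128*sqrt(2) - 64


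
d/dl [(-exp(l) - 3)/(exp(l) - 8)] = 11*exp(l)/(exp(l) - 8)^2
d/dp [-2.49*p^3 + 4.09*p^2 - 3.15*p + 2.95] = -7.47*p^2 + 8.18*p - 3.15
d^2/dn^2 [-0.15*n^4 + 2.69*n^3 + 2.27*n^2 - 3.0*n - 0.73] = -1.8*n^2 + 16.14*n + 4.54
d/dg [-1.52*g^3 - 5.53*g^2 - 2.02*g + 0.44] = -4.56*g^2 - 11.06*g - 2.02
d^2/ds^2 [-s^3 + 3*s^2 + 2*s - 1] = 6 - 6*s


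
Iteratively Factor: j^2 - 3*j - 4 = (j - 4)*(j + 1)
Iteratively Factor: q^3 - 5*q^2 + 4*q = (q - 1)*(q^2 - 4*q) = (q - 4)*(q - 1)*(q)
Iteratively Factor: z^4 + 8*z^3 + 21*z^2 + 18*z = (z + 3)*(z^3 + 5*z^2 + 6*z) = (z + 2)*(z + 3)*(z^2 + 3*z) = (z + 2)*(z + 3)^2*(z)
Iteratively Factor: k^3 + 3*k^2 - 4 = (k + 2)*(k^2 + k - 2) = (k - 1)*(k + 2)*(k + 2)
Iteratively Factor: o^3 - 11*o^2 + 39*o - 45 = (o - 3)*(o^2 - 8*o + 15) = (o - 3)^2*(o - 5)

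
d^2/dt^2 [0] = 0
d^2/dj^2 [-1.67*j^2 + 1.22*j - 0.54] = -3.34000000000000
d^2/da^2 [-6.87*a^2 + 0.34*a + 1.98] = -13.7400000000000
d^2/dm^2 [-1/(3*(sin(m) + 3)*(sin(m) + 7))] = (4*sin(m)^4 + 30*sin(m)^3 + 10*sin(m)^2 - 270*sin(m) - 158)/(3*(sin(m) + 3)^3*(sin(m) + 7)^3)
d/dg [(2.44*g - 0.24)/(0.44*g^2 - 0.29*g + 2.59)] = (-1.0736*g^2 + 0.2112*g + 6.25)/(0.1936*g^4 - 0.2552*g^3 + 2.3633*g^2 - 1.5022*g + 6.7081)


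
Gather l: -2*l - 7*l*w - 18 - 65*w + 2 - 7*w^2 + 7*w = l*(-7*w - 2) - 7*w^2 - 58*w - 16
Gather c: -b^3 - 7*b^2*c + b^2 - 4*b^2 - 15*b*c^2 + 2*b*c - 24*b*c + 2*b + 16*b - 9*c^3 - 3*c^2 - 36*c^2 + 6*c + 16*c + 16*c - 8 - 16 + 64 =-b^3 - 3*b^2 + 18*b - 9*c^3 + c^2*(-15*b - 39) + c*(-7*b^2 - 22*b + 38) + 40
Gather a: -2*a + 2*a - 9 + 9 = 0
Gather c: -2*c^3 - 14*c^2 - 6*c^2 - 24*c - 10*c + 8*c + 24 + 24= -2*c^3 - 20*c^2 - 26*c + 48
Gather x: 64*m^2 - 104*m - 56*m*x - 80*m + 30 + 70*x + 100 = 64*m^2 - 184*m + x*(70 - 56*m) + 130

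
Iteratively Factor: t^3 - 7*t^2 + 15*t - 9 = (t - 3)*(t^2 - 4*t + 3) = (t - 3)*(t - 1)*(t - 3)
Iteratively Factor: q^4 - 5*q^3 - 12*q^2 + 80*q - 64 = (q - 1)*(q^3 - 4*q^2 - 16*q + 64) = (q - 4)*(q - 1)*(q^2 - 16) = (q - 4)^2*(q - 1)*(q + 4)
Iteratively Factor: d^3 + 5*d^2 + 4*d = (d + 4)*(d^2 + d) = (d + 1)*(d + 4)*(d)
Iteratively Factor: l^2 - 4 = (l + 2)*(l - 2)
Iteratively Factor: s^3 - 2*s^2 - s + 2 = (s - 2)*(s^2 - 1) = (s - 2)*(s + 1)*(s - 1)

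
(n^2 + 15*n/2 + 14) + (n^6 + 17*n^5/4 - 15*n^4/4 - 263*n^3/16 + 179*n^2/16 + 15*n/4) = n^6 + 17*n^5/4 - 15*n^4/4 - 263*n^3/16 + 195*n^2/16 + 45*n/4 + 14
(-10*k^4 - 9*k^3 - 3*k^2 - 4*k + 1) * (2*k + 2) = -20*k^5 - 38*k^4 - 24*k^3 - 14*k^2 - 6*k + 2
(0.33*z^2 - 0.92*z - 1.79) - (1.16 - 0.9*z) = 0.33*z^2 - 0.02*z - 2.95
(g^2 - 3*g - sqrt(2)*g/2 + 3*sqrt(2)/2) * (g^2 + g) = g^4 - 2*g^3 - sqrt(2)*g^3/2 - 3*g^2 + sqrt(2)*g^2 + 3*sqrt(2)*g/2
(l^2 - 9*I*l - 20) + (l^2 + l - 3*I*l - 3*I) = 2*l^2 + l - 12*I*l - 20 - 3*I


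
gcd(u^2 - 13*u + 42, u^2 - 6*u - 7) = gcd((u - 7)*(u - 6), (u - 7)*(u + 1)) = u - 7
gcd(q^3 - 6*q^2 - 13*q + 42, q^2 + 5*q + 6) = q + 3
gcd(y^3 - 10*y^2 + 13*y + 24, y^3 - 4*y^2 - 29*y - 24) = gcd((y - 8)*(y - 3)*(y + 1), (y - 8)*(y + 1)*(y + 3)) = y^2 - 7*y - 8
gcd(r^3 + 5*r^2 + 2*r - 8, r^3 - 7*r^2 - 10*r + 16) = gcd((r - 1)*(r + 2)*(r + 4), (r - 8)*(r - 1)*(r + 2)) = r^2 + r - 2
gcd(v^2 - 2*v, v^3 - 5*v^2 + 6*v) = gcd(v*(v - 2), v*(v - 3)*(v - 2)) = v^2 - 2*v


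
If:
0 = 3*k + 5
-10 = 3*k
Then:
No Solution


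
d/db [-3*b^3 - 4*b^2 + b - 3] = -9*b^2 - 8*b + 1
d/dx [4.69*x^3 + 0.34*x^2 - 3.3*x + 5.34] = 14.07*x^2 + 0.68*x - 3.3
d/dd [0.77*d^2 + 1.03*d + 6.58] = 1.54*d + 1.03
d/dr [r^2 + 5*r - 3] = 2*r + 5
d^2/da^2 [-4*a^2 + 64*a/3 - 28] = -8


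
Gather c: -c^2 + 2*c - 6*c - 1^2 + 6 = -c^2 - 4*c + 5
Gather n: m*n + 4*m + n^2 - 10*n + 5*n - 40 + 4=4*m + n^2 + n*(m - 5) - 36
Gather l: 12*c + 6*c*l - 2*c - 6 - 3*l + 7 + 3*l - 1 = 6*c*l + 10*c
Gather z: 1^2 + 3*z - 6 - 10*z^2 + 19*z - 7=-10*z^2 + 22*z - 12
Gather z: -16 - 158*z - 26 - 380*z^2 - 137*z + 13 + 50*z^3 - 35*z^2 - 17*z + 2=50*z^3 - 415*z^2 - 312*z - 27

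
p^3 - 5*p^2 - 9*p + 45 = (p - 5)*(p - 3)*(p + 3)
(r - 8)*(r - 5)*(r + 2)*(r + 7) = r^4 - 4*r^3 - 63*r^2 + 178*r + 560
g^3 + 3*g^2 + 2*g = g*(g + 1)*(g + 2)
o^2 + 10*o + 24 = (o + 4)*(o + 6)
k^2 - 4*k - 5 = (k - 5)*(k + 1)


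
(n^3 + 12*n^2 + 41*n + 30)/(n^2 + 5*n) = n + 7 + 6/n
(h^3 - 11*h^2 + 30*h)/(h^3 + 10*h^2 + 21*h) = (h^2 - 11*h + 30)/(h^2 + 10*h + 21)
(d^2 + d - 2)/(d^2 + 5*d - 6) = (d + 2)/(d + 6)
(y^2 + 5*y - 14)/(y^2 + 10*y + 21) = (y - 2)/(y + 3)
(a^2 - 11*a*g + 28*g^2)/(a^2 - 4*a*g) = (a - 7*g)/a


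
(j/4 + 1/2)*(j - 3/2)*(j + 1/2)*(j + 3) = j^4/4 + j^3 + j^2/16 - 39*j/16 - 9/8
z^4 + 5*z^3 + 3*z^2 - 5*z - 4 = (z - 1)*(z + 1)^2*(z + 4)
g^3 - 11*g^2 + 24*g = g*(g - 8)*(g - 3)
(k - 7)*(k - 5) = k^2 - 12*k + 35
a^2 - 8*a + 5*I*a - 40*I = (a - 8)*(a + 5*I)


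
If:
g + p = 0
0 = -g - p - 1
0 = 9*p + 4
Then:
No Solution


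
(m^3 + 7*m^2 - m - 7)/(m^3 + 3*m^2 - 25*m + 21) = (m + 1)/(m - 3)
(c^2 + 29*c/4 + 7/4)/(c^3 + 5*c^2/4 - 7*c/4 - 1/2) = (c + 7)/(c^2 + c - 2)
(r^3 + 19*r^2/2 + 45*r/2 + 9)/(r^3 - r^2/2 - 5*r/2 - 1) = (r^2 + 9*r + 18)/(r^2 - r - 2)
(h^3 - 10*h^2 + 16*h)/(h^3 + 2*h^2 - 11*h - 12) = h*(h^2 - 10*h + 16)/(h^3 + 2*h^2 - 11*h - 12)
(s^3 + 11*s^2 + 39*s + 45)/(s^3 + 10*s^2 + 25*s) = (s^2 + 6*s + 9)/(s*(s + 5))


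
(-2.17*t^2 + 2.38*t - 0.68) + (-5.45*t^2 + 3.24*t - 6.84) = -7.62*t^2 + 5.62*t - 7.52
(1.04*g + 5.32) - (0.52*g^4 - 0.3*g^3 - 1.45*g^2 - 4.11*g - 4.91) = -0.52*g^4 + 0.3*g^3 + 1.45*g^2 + 5.15*g + 10.23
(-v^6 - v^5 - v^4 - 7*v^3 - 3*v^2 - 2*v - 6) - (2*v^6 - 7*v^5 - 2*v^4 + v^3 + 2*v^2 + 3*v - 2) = -3*v^6 + 6*v^5 + v^4 - 8*v^3 - 5*v^2 - 5*v - 4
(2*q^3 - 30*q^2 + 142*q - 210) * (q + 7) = 2*q^4 - 16*q^3 - 68*q^2 + 784*q - 1470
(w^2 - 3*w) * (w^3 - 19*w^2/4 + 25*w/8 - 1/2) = w^5 - 31*w^4/4 + 139*w^3/8 - 79*w^2/8 + 3*w/2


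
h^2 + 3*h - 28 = (h - 4)*(h + 7)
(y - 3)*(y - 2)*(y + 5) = y^3 - 19*y + 30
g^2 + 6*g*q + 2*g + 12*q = (g + 2)*(g + 6*q)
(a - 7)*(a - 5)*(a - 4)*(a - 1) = a^4 - 17*a^3 + 99*a^2 - 223*a + 140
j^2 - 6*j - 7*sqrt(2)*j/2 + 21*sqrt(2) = (j - 6)*(j - 7*sqrt(2)/2)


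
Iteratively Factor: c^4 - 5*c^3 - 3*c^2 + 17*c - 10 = (c + 2)*(c^3 - 7*c^2 + 11*c - 5) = (c - 1)*(c + 2)*(c^2 - 6*c + 5) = (c - 1)^2*(c + 2)*(c - 5)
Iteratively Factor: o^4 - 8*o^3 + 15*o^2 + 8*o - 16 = (o - 1)*(o^3 - 7*o^2 + 8*o + 16) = (o - 4)*(o - 1)*(o^2 - 3*o - 4) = (o - 4)*(o - 1)*(o + 1)*(o - 4)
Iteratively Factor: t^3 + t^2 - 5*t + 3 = (t - 1)*(t^2 + 2*t - 3) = (t - 1)^2*(t + 3)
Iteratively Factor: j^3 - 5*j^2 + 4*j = (j)*(j^2 - 5*j + 4) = j*(j - 4)*(j - 1)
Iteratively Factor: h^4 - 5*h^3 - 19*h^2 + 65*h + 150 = (h - 5)*(h^3 - 19*h - 30) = (h - 5)*(h + 3)*(h^2 - 3*h - 10) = (h - 5)*(h + 2)*(h + 3)*(h - 5)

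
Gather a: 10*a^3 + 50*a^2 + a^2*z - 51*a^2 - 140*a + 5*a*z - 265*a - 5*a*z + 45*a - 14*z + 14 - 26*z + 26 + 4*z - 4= 10*a^3 + a^2*(z - 1) - 360*a - 36*z + 36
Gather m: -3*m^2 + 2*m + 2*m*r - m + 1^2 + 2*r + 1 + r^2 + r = -3*m^2 + m*(2*r + 1) + r^2 + 3*r + 2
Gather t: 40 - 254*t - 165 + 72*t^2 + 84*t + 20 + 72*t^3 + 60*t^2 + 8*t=72*t^3 + 132*t^2 - 162*t - 105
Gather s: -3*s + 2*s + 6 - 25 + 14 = -s - 5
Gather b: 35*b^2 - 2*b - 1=35*b^2 - 2*b - 1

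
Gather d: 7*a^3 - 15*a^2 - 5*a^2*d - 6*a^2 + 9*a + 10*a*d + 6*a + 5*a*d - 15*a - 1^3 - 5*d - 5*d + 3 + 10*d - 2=7*a^3 - 21*a^2 + d*(-5*a^2 + 15*a)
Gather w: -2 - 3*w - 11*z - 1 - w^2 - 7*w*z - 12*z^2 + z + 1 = -w^2 + w*(-7*z - 3) - 12*z^2 - 10*z - 2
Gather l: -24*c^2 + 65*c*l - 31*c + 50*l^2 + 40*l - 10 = -24*c^2 - 31*c + 50*l^2 + l*(65*c + 40) - 10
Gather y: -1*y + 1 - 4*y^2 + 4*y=-4*y^2 + 3*y + 1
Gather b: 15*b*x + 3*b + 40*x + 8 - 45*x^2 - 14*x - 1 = b*(15*x + 3) - 45*x^2 + 26*x + 7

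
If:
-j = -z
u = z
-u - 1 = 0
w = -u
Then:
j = -1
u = -1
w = 1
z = -1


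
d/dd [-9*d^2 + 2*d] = 2 - 18*d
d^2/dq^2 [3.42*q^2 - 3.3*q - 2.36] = 6.84000000000000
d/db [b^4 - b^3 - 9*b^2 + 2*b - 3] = 4*b^3 - 3*b^2 - 18*b + 2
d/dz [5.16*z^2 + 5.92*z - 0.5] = 10.32*z + 5.92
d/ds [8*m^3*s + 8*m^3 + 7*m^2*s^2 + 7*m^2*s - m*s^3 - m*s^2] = m*(8*m^2 + 14*m*s + 7*m - 3*s^2 - 2*s)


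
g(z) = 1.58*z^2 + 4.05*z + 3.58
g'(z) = 3.16*z + 4.05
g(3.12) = 31.60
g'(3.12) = 13.91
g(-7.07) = 53.92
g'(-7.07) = -18.29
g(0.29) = 4.89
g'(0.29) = 4.97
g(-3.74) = 10.53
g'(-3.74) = -7.77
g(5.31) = 69.64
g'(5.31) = 20.83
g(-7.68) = 65.67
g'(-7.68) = -20.22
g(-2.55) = 3.53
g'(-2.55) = -4.01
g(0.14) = 4.18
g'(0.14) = 4.49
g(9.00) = 168.01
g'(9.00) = 32.49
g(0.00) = 3.58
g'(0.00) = 4.05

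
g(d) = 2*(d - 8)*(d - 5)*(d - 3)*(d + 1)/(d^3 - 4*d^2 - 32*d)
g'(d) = 2*(d - 8)*(d - 5)*(d - 3)*(d + 1)*(-3*d^2 + 8*d + 32)/(d^3 - 4*d^2 - 32*d)^2 + 2*(d - 8)*(d - 5)*(d - 3)/(d^3 - 4*d^2 - 32*d) + 2*(d - 8)*(d - 5)*(d + 1)/(d^3 - 4*d^2 - 32*d) + 2*(d - 8)*(d - 3)*(d + 1)/(d^3 - 4*d^2 - 32*d) + 2*(d - 5)*(d - 3)*(d + 1)/(d^3 - 4*d^2 - 32*d)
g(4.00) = -0.31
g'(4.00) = 0.05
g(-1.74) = 12.02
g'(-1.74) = -18.98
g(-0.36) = -17.59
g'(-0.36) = -63.00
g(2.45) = 0.61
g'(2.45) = -1.52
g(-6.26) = -77.53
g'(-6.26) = -16.69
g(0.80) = 8.66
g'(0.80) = -13.82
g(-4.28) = -369.81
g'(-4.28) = -1203.77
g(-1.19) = 2.95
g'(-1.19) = -15.26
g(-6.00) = -82.50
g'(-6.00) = -21.83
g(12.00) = 8.53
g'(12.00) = 1.58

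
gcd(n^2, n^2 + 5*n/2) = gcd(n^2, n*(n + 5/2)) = n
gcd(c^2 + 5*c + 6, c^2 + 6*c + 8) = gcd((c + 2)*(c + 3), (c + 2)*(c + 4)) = c + 2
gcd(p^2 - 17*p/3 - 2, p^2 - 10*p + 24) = p - 6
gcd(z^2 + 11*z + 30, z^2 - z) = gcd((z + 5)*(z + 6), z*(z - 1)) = 1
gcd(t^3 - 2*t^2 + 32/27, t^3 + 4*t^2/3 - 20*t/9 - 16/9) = t^2 - 2*t/3 - 8/9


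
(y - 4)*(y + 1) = y^2 - 3*y - 4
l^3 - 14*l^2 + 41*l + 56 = (l - 8)*(l - 7)*(l + 1)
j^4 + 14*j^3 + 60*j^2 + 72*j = j*(j + 2)*(j + 6)^2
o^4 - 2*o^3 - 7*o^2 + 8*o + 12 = (o - 3)*(o - 2)*(o + 1)*(o + 2)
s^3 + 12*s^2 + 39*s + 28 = (s + 1)*(s + 4)*(s + 7)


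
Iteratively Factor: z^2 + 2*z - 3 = (z - 1)*(z + 3)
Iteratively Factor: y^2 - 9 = (y + 3)*(y - 3)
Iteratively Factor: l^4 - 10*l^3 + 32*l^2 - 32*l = (l - 4)*(l^3 - 6*l^2 + 8*l) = (l - 4)^2*(l^2 - 2*l) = l*(l - 4)^2*(l - 2)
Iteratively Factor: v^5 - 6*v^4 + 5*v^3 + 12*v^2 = (v - 3)*(v^4 - 3*v^3 - 4*v^2) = (v - 3)*(v + 1)*(v^3 - 4*v^2) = (v - 4)*(v - 3)*(v + 1)*(v^2) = v*(v - 4)*(v - 3)*(v + 1)*(v)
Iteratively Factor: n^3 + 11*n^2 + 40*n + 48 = (n + 3)*(n^2 + 8*n + 16) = (n + 3)*(n + 4)*(n + 4)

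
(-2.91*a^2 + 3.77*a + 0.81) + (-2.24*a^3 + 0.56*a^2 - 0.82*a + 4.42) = -2.24*a^3 - 2.35*a^2 + 2.95*a + 5.23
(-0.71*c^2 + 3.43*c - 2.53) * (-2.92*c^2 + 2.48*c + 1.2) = 2.0732*c^4 - 11.7764*c^3 + 15.042*c^2 - 2.1584*c - 3.036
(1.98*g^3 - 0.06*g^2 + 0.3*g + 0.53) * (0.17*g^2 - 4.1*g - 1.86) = 0.3366*g^5 - 8.1282*g^4 - 3.3858*g^3 - 1.0283*g^2 - 2.731*g - 0.9858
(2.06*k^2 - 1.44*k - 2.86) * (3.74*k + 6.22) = 7.7044*k^3 + 7.4276*k^2 - 19.6532*k - 17.7892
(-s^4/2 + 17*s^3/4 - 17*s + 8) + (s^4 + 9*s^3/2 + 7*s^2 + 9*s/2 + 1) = s^4/2 + 35*s^3/4 + 7*s^2 - 25*s/2 + 9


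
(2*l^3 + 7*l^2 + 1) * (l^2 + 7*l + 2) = 2*l^5 + 21*l^4 + 53*l^3 + 15*l^2 + 7*l + 2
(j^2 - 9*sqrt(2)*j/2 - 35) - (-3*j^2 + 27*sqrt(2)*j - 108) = 4*j^2 - 63*sqrt(2)*j/2 + 73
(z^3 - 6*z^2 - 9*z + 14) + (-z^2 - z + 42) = z^3 - 7*z^2 - 10*z + 56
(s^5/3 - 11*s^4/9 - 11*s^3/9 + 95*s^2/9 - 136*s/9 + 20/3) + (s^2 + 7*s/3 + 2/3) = s^5/3 - 11*s^4/9 - 11*s^3/9 + 104*s^2/9 - 115*s/9 + 22/3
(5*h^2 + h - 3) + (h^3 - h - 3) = h^3 + 5*h^2 - 6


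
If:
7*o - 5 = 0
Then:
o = 5/7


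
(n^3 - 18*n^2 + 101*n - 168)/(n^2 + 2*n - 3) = (n^3 - 18*n^2 + 101*n - 168)/(n^2 + 2*n - 3)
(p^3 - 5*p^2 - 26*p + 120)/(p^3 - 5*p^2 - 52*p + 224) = (p^2 - p - 30)/(p^2 - p - 56)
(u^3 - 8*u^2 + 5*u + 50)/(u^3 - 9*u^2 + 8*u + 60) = (u - 5)/(u - 6)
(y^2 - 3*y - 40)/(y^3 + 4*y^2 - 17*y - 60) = (y - 8)/(y^2 - y - 12)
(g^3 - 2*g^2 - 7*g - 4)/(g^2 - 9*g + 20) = (g^2 + 2*g + 1)/(g - 5)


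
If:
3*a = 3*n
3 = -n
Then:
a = -3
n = -3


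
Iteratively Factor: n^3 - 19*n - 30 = (n + 2)*(n^2 - 2*n - 15) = (n + 2)*(n + 3)*(n - 5)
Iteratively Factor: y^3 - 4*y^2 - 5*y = (y - 5)*(y^2 + y) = y*(y - 5)*(y + 1)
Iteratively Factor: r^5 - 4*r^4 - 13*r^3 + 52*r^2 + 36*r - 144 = (r - 3)*(r^4 - r^3 - 16*r^2 + 4*r + 48) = (r - 3)*(r - 2)*(r^3 + r^2 - 14*r - 24) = (r - 3)*(r - 2)*(r + 2)*(r^2 - r - 12) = (r - 4)*(r - 3)*(r - 2)*(r + 2)*(r + 3)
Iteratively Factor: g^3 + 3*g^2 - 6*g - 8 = (g - 2)*(g^2 + 5*g + 4) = (g - 2)*(g + 4)*(g + 1)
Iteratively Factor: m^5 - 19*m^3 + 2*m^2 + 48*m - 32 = (m - 4)*(m^4 + 4*m^3 - 3*m^2 - 10*m + 8) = (m - 4)*(m + 4)*(m^3 - 3*m + 2) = (m - 4)*(m - 1)*(m + 4)*(m^2 + m - 2) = (m - 4)*(m - 1)*(m + 2)*(m + 4)*(m - 1)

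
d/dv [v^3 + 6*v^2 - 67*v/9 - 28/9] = 3*v^2 + 12*v - 67/9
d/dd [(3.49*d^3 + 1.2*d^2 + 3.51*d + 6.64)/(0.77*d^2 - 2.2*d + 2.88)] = (2.6873*d^4 - 15.356*d^3 + 24.8109*d^2 - 3.3136*d + 24.7168)/(0.5929*d^4 - 3.388*d^3 + 9.2752*d^2 - 12.672*d + 8.2944)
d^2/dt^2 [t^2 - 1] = 2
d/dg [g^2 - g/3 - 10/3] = 2*g - 1/3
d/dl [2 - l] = -1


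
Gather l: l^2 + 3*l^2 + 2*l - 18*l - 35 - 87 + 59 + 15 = 4*l^2 - 16*l - 48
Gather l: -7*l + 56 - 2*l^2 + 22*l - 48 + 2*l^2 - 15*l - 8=0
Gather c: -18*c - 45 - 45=-18*c - 90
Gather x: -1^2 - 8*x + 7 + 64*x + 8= 56*x + 14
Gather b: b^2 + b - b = b^2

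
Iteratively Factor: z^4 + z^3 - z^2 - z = (z)*(z^3 + z^2 - z - 1) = z*(z + 1)*(z^2 - 1) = z*(z + 1)^2*(z - 1)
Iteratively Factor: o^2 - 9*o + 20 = (o - 5)*(o - 4)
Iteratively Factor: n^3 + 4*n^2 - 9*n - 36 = (n - 3)*(n^2 + 7*n + 12) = (n - 3)*(n + 4)*(n + 3)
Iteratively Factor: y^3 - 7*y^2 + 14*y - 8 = (y - 1)*(y^2 - 6*y + 8) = (y - 4)*(y - 1)*(y - 2)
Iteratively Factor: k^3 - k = (k)*(k^2 - 1) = k*(k + 1)*(k - 1)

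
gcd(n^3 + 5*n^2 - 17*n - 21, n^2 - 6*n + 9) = n - 3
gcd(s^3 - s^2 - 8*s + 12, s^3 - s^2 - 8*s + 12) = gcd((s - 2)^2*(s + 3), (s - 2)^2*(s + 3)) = s^3 - s^2 - 8*s + 12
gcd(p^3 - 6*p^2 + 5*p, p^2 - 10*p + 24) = 1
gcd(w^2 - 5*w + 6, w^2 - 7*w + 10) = w - 2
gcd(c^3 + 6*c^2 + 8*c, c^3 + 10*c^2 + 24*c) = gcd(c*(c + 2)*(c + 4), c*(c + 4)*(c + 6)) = c^2 + 4*c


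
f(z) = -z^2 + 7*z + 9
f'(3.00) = 1.00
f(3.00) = 21.00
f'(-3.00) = 13.00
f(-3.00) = -21.00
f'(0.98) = 5.04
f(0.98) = 14.90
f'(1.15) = 4.70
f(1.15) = 15.73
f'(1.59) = 3.82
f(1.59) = 17.60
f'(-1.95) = 10.90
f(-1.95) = -8.45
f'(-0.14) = 7.28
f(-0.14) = 8.00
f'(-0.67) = 8.34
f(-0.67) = 3.86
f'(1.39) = 4.22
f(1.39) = 16.80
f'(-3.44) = 13.88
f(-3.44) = -26.91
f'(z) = 7 - 2*z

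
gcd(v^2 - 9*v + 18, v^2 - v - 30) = v - 6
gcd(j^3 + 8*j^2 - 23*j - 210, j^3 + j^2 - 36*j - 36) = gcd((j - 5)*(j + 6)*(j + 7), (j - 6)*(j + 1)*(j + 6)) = j + 6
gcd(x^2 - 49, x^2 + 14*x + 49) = x + 7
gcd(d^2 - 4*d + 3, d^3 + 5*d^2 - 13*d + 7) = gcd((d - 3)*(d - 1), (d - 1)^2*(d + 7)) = d - 1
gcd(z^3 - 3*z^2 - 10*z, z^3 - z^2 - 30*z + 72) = 1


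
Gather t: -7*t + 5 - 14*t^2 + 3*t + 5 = -14*t^2 - 4*t + 10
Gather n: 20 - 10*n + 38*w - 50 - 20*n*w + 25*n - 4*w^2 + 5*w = n*(15 - 20*w) - 4*w^2 + 43*w - 30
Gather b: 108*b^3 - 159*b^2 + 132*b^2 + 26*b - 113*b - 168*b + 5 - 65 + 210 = 108*b^3 - 27*b^2 - 255*b + 150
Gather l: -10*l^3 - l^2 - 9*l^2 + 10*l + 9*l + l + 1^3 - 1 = -10*l^3 - 10*l^2 + 20*l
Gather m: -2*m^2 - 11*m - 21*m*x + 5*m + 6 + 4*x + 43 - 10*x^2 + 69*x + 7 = -2*m^2 + m*(-21*x - 6) - 10*x^2 + 73*x + 56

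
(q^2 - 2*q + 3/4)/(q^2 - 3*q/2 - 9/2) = (-4*q^2 + 8*q - 3)/(2*(-2*q^2 + 3*q + 9))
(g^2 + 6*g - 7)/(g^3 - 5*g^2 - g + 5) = (g + 7)/(g^2 - 4*g - 5)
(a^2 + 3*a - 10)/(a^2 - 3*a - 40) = (a - 2)/(a - 8)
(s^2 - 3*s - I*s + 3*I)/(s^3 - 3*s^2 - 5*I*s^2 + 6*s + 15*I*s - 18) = (s - I)/(s^2 - 5*I*s + 6)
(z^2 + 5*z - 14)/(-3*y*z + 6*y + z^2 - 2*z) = (-z - 7)/(3*y - z)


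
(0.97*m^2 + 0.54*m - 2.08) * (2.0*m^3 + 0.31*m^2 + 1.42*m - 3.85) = 1.94*m^5 + 1.3807*m^4 - 2.6152*m^3 - 3.6125*m^2 - 5.0326*m + 8.008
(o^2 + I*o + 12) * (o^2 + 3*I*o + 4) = o^4 + 4*I*o^3 + 13*o^2 + 40*I*o + 48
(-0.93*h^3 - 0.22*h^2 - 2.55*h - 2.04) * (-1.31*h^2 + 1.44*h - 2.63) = 1.2183*h^5 - 1.051*h^4 + 5.4696*h^3 - 0.421*h^2 + 3.7689*h + 5.3652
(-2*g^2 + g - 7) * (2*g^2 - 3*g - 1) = -4*g^4 + 8*g^3 - 15*g^2 + 20*g + 7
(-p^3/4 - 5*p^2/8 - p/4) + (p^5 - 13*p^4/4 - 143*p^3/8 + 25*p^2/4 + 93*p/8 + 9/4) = p^5 - 13*p^4/4 - 145*p^3/8 + 45*p^2/8 + 91*p/8 + 9/4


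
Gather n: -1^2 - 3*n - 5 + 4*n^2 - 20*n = 4*n^2 - 23*n - 6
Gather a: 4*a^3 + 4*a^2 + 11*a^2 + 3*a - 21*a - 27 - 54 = 4*a^3 + 15*a^2 - 18*a - 81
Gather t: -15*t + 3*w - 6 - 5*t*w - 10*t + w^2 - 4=t*(-5*w - 25) + w^2 + 3*w - 10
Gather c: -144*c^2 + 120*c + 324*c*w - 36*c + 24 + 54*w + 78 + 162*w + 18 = -144*c^2 + c*(324*w + 84) + 216*w + 120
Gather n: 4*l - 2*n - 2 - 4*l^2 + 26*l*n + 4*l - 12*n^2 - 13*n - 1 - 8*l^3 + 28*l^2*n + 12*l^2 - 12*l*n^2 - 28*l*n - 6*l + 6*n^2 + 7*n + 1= -8*l^3 + 8*l^2 + 2*l + n^2*(-12*l - 6) + n*(28*l^2 - 2*l - 8) - 2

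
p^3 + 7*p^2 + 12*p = p*(p + 3)*(p + 4)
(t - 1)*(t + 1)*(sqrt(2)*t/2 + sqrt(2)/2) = sqrt(2)*t^3/2 + sqrt(2)*t^2/2 - sqrt(2)*t/2 - sqrt(2)/2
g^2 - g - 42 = (g - 7)*(g + 6)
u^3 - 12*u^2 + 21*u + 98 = (u - 7)^2*(u + 2)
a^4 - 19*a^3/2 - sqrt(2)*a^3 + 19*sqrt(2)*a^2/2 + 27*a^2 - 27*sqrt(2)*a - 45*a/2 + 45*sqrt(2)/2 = (a - 5)*(a - 3)*(a - 3/2)*(a - sqrt(2))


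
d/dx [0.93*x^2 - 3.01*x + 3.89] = 1.86*x - 3.01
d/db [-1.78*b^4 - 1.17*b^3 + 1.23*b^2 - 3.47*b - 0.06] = -7.12*b^3 - 3.51*b^2 + 2.46*b - 3.47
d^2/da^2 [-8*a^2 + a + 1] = -16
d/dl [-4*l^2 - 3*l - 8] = -8*l - 3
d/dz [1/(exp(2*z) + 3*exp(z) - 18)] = (-2*exp(z) - 3)*exp(z)/(exp(2*z) + 3*exp(z) - 18)^2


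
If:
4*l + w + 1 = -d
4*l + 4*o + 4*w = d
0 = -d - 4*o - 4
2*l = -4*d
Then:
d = 4/9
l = -8/9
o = -10/9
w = 19/9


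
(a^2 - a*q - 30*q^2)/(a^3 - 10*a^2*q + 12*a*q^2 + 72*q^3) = (-a - 5*q)/(-a^2 + 4*a*q + 12*q^2)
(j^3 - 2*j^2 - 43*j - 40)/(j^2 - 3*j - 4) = (j^2 - 3*j - 40)/(j - 4)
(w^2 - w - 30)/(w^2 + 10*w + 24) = (w^2 - w - 30)/(w^2 + 10*w + 24)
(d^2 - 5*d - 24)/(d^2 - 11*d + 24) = (d + 3)/(d - 3)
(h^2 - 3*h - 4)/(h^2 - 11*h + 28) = (h + 1)/(h - 7)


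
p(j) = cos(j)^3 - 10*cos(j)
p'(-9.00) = -3.09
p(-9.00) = 8.35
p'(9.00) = 3.09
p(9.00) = 8.35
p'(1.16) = 8.73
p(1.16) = -3.93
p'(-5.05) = 9.12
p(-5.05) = -3.28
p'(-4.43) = 9.38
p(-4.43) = 2.76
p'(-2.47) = -5.08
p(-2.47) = 7.35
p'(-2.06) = -8.24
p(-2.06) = 4.60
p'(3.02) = 0.85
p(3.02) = 8.95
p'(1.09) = 8.30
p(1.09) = -4.53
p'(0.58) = 4.33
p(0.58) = -7.78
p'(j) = -3*sin(j)*cos(j)^2 + 10*sin(j)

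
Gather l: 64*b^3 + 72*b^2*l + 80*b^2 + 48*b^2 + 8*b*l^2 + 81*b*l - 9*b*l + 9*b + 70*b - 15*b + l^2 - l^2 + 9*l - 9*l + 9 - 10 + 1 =64*b^3 + 128*b^2 + 8*b*l^2 + 64*b + l*(72*b^2 + 72*b)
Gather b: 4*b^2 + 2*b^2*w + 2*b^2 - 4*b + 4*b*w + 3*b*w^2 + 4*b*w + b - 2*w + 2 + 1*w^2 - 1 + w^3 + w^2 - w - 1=b^2*(2*w + 6) + b*(3*w^2 + 8*w - 3) + w^3 + 2*w^2 - 3*w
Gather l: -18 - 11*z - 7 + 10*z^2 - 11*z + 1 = 10*z^2 - 22*z - 24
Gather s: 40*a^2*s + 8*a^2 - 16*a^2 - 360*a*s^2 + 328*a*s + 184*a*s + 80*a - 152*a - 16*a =-8*a^2 - 360*a*s^2 - 88*a + s*(40*a^2 + 512*a)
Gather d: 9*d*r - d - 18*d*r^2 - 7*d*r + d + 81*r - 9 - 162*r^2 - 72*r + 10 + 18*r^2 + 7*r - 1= d*(-18*r^2 + 2*r) - 144*r^2 + 16*r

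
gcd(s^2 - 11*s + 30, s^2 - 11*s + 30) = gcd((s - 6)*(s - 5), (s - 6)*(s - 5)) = s^2 - 11*s + 30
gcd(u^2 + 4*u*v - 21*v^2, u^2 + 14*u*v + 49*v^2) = u + 7*v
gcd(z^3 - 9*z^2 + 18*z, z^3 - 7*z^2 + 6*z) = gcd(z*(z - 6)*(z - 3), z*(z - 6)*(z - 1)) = z^2 - 6*z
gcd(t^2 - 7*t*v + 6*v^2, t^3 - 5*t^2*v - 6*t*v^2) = t - 6*v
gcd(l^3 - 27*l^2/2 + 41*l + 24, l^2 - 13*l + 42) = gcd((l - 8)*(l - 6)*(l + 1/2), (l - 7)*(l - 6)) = l - 6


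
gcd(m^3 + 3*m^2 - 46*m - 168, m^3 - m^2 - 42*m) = m^2 - m - 42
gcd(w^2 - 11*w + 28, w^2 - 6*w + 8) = w - 4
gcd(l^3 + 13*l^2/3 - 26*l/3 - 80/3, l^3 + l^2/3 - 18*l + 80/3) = l^2 + 7*l/3 - 40/3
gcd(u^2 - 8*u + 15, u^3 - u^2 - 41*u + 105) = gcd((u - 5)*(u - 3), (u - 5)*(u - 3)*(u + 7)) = u^2 - 8*u + 15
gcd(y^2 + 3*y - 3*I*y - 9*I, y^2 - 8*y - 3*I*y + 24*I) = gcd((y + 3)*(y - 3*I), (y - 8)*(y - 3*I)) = y - 3*I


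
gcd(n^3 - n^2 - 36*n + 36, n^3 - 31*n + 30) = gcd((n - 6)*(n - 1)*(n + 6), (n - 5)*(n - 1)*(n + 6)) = n^2 + 5*n - 6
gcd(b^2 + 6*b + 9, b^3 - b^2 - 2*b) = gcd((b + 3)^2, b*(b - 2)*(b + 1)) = 1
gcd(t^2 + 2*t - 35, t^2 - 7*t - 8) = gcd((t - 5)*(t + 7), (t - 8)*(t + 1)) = 1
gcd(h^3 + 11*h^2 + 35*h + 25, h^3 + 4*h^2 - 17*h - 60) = h + 5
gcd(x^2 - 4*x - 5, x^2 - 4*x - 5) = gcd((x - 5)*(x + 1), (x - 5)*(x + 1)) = x^2 - 4*x - 5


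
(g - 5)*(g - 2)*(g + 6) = g^3 - g^2 - 32*g + 60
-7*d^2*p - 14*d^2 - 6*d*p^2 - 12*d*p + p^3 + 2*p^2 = (-7*d + p)*(d + p)*(p + 2)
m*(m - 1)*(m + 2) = m^3 + m^2 - 2*m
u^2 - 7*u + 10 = (u - 5)*(u - 2)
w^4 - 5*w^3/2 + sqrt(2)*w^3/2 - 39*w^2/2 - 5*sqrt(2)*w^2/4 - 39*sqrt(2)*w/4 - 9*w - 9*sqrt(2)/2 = (w - 6)*(w + 1/2)*(w + 3)*(w + sqrt(2)/2)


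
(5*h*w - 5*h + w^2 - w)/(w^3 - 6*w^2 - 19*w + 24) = (5*h + w)/(w^2 - 5*w - 24)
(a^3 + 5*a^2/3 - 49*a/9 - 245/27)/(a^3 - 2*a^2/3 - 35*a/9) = (a + 7/3)/a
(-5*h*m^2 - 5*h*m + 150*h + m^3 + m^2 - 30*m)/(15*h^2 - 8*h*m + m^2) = (-m^2 - m + 30)/(3*h - m)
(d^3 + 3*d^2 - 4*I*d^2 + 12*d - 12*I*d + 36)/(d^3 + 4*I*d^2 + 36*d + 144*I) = (d^2 + d*(3 + 2*I) + 6*I)/(d^2 + 10*I*d - 24)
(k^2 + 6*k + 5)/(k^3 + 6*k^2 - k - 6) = (k + 5)/(k^2 + 5*k - 6)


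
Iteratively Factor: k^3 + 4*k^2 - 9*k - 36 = (k + 3)*(k^2 + k - 12) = (k + 3)*(k + 4)*(k - 3)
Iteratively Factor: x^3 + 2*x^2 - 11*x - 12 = (x + 4)*(x^2 - 2*x - 3) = (x + 1)*(x + 4)*(x - 3)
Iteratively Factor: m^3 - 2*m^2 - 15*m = (m)*(m^2 - 2*m - 15) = m*(m + 3)*(m - 5)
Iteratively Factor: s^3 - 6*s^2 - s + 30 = (s - 5)*(s^2 - s - 6) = (s - 5)*(s - 3)*(s + 2)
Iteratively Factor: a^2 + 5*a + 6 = (a + 2)*(a + 3)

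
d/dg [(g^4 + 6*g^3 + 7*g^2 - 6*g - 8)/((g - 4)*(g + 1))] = g*(2*g^2 - 7*g - 40)/(g^2 - 8*g + 16)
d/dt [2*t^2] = 4*t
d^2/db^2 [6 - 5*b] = 0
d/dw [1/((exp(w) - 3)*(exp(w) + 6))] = (-2*exp(w) - 3)*exp(w)/(exp(4*w) + 6*exp(3*w) - 27*exp(2*w) - 108*exp(w) + 324)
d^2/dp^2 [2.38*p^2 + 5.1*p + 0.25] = 4.76000000000000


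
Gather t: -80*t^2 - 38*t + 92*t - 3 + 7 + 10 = -80*t^2 + 54*t + 14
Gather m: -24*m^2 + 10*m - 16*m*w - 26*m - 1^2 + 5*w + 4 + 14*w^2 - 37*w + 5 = -24*m^2 + m*(-16*w - 16) + 14*w^2 - 32*w + 8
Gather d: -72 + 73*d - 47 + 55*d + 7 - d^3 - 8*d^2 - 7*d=-d^3 - 8*d^2 + 121*d - 112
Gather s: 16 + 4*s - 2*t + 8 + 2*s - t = 6*s - 3*t + 24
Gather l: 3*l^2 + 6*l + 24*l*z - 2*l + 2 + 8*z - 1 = 3*l^2 + l*(24*z + 4) + 8*z + 1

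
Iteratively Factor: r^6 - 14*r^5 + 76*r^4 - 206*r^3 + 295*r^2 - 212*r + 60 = (r - 1)*(r^5 - 13*r^4 + 63*r^3 - 143*r^2 + 152*r - 60) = (r - 3)*(r - 1)*(r^4 - 10*r^3 + 33*r^2 - 44*r + 20) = (r - 3)*(r - 1)^2*(r^3 - 9*r^2 + 24*r - 20) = (r - 3)*(r - 2)*(r - 1)^2*(r^2 - 7*r + 10) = (r - 5)*(r - 3)*(r - 2)*(r - 1)^2*(r - 2)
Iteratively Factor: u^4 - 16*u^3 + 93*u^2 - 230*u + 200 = (u - 4)*(u^3 - 12*u^2 + 45*u - 50) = (u - 5)*(u - 4)*(u^2 - 7*u + 10) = (u - 5)*(u - 4)*(u - 2)*(u - 5)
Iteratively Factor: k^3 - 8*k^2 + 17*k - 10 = (k - 2)*(k^2 - 6*k + 5) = (k - 5)*(k - 2)*(k - 1)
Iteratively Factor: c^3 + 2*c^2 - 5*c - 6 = (c + 3)*(c^2 - c - 2) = (c - 2)*(c + 3)*(c + 1)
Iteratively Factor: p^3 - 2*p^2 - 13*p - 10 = (p - 5)*(p^2 + 3*p + 2) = (p - 5)*(p + 2)*(p + 1)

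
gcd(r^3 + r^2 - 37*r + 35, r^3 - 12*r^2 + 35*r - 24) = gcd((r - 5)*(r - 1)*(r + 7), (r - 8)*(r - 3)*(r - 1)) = r - 1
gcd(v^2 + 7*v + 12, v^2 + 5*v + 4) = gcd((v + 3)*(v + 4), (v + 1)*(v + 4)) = v + 4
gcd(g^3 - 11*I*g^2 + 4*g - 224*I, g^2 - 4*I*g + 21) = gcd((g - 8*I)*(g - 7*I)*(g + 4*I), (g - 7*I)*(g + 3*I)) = g - 7*I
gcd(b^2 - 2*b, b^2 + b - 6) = b - 2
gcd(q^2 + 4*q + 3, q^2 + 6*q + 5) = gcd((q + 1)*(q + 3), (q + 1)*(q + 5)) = q + 1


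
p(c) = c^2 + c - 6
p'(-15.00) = -29.00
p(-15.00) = 204.00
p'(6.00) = 13.00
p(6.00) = 36.00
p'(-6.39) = -11.78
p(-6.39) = 28.44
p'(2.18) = 5.36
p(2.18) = 0.93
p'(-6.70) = -12.40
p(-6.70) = 32.19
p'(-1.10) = -1.20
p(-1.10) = -5.89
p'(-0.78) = -0.56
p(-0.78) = -6.17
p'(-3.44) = -5.88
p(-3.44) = 2.39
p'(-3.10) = -5.20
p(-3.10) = 0.51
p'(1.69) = 4.38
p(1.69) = -1.45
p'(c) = 2*c + 1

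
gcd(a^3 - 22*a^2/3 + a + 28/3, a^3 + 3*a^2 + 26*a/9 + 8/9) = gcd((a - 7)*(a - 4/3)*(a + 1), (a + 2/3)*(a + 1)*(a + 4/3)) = a + 1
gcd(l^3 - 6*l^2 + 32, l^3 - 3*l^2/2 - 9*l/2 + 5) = l + 2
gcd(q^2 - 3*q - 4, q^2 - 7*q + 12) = q - 4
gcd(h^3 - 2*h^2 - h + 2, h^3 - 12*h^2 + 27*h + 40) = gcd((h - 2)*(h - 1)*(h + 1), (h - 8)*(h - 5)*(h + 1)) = h + 1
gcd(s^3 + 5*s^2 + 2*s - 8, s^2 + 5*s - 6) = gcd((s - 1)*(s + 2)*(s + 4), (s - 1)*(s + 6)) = s - 1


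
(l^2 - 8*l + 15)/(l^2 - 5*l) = (l - 3)/l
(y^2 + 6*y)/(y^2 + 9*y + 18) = y/(y + 3)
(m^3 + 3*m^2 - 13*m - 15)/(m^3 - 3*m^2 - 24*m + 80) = (m^2 - 2*m - 3)/(m^2 - 8*m + 16)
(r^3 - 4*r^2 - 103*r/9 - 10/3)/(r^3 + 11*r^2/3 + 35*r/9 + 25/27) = 3*(r - 6)/(3*r + 5)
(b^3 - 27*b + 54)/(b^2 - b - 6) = (b^2 + 3*b - 18)/(b + 2)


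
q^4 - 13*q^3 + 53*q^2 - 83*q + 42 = (q - 7)*(q - 3)*(q - 2)*(q - 1)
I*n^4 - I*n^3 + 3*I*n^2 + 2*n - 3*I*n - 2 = (n - I)^2*(n + 2*I)*(I*n - I)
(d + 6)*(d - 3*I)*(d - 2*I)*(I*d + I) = I*d^4 + 5*d^3 + 7*I*d^3 + 35*d^2 + 30*d - 42*I*d - 36*I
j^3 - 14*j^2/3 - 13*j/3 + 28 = (j - 4)*(j - 3)*(j + 7/3)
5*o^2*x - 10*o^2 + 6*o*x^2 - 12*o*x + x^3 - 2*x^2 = (o + x)*(5*o + x)*(x - 2)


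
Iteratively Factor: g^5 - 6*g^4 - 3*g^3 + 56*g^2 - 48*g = (g - 4)*(g^4 - 2*g^3 - 11*g^2 + 12*g) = (g - 4)^2*(g^3 + 2*g^2 - 3*g) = g*(g - 4)^2*(g^2 + 2*g - 3) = g*(g - 4)^2*(g + 3)*(g - 1)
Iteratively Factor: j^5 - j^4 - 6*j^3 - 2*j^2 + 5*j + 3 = (j - 1)*(j^4 - 6*j^2 - 8*j - 3) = (j - 1)*(j + 1)*(j^3 - j^2 - 5*j - 3) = (j - 1)*(j + 1)^2*(j^2 - 2*j - 3) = (j - 3)*(j - 1)*(j + 1)^2*(j + 1)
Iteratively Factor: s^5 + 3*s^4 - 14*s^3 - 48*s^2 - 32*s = (s + 1)*(s^4 + 2*s^3 - 16*s^2 - 32*s) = (s + 1)*(s + 2)*(s^3 - 16*s) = s*(s + 1)*(s + 2)*(s^2 - 16) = s*(s - 4)*(s + 1)*(s + 2)*(s + 4)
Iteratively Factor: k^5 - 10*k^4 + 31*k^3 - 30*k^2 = (k)*(k^4 - 10*k^3 + 31*k^2 - 30*k) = k^2*(k^3 - 10*k^2 + 31*k - 30) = k^2*(k - 2)*(k^2 - 8*k + 15) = k^2*(k - 5)*(k - 2)*(k - 3)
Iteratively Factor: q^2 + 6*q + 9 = (q + 3)*(q + 3)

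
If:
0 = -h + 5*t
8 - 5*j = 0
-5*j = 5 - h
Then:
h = 13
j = 8/5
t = 13/5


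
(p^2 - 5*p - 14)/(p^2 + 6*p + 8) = (p - 7)/(p + 4)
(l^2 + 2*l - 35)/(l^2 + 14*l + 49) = (l - 5)/(l + 7)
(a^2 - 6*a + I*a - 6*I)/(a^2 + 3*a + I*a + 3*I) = (a - 6)/(a + 3)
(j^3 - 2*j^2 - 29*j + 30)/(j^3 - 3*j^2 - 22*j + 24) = (j + 5)/(j + 4)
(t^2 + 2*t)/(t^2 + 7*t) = (t + 2)/(t + 7)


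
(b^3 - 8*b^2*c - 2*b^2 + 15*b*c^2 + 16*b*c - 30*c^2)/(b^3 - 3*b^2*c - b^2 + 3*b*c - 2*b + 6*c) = (b - 5*c)/(b + 1)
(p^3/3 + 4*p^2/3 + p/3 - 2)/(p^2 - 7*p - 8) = (-p^3 - 4*p^2 - p + 6)/(3*(-p^2 + 7*p + 8))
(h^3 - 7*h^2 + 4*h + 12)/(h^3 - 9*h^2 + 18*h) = (h^2 - h - 2)/(h*(h - 3))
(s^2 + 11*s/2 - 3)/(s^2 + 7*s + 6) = (s - 1/2)/(s + 1)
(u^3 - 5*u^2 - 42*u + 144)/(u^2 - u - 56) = (u^2 + 3*u - 18)/(u + 7)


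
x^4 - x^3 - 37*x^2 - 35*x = x*(x - 7)*(x + 1)*(x + 5)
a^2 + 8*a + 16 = (a + 4)^2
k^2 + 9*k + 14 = (k + 2)*(k + 7)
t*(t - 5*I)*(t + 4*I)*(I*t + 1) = I*t^4 + 2*t^3 + 19*I*t^2 + 20*t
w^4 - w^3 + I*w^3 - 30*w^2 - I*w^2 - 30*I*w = w*(w - 6)*(w + 5)*(w + I)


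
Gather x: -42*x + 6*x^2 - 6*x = 6*x^2 - 48*x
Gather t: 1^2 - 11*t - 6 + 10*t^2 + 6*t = 10*t^2 - 5*t - 5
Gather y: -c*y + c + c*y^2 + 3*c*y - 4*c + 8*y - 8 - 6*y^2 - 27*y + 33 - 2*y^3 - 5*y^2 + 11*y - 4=-3*c - 2*y^3 + y^2*(c - 11) + y*(2*c - 8) + 21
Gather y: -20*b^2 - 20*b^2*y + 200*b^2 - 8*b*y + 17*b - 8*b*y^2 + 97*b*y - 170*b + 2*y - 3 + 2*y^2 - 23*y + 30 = 180*b^2 - 153*b + y^2*(2 - 8*b) + y*(-20*b^2 + 89*b - 21) + 27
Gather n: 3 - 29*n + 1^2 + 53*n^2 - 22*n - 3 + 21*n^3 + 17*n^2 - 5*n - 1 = 21*n^3 + 70*n^2 - 56*n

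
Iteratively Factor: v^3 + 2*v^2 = (v)*(v^2 + 2*v) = v^2*(v + 2)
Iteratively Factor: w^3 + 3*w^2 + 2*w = (w + 1)*(w^2 + 2*w) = w*(w + 1)*(w + 2)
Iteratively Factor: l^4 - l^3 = (l)*(l^3 - l^2) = l*(l - 1)*(l^2) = l^2*(l - 1)*(l)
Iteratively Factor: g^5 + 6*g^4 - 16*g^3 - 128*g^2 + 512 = (g + 4)*(g^4 + 2*g^3 - 24*g^2 - 32*g + 128) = (g + 4)^2*(g^3 - 2*g^2 - 16*g + 32) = (g - 4)*(g + 4)^2*(g^2 + 2*g - 8) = (g - 4)*(g + 4)^3*(g - 2)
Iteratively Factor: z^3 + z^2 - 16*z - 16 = (z - 4)*(z^2 + 5*z + 4) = (z - 4)*(z + 4)*(z + 1)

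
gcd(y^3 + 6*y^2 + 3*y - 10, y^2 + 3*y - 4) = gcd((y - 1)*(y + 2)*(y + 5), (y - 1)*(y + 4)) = y - 1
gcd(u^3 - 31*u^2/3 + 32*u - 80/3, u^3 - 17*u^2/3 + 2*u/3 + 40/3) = u - 5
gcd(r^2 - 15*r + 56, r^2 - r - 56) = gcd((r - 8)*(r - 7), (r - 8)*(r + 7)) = r - 8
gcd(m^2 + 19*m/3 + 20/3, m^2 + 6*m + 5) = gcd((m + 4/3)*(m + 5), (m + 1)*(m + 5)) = m + 5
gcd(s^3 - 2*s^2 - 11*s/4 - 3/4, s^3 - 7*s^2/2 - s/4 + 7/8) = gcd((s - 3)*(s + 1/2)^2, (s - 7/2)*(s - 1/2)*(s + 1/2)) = s + 1/2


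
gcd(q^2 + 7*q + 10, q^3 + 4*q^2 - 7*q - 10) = q + 5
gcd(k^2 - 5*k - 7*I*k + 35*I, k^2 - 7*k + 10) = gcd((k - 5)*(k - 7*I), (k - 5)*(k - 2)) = k - 5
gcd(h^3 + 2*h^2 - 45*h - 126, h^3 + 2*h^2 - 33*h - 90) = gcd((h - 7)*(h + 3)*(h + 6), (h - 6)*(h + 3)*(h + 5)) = h + 3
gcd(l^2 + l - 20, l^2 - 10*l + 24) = l - 4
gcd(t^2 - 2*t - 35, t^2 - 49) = t - 7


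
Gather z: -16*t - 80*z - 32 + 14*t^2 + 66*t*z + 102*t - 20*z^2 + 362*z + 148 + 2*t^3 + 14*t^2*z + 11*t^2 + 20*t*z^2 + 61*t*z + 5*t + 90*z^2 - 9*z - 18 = 2*t^3 + 25*t^2 + 91*t + z^2*(20*t + 70) + z*(14*t^2 + 127*t + 273) + 98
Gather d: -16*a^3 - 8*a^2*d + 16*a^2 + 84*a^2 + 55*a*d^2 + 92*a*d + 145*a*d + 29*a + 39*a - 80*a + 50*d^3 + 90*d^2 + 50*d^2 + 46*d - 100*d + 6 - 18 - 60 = -16*a^3 + 100*a^2 - 12*a + 50*d^3 + d^2*(55*a + 140) + d*(-8*a^2 + 237*a - 54) - 72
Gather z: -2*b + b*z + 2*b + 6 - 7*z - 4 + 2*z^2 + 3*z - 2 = 2*z^2 + z*(b - 4)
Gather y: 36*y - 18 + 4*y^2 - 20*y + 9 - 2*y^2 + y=2*y^2 + 17*y - 9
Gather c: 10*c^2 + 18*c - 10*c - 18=10*c^2 + 8*c - 18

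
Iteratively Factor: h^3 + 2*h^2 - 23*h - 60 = (h - 5)*(h^2 + 7*h + 12) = (h - 5)*(h + 3)*(h + 4)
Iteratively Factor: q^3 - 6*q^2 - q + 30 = (q - 3)*(q^2 - 3*q - 10) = (q - 3)*(q + 2)*(q - 5)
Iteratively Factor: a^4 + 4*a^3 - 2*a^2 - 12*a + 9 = (a - 1)*(a^3 + 5*a^2 + 3*a - 9) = (a - 1)^2*(a^2 + 6*a + 9) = (a - 1)^2*(a + 3)*(a + 3)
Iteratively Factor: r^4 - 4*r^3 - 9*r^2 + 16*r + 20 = (r - 2)*(r^3 - 2*r^2 - 13*r - 10) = (r - 2)*(r + 2)*(r^2 - 4*r - 5) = (r - 5)*(r - 2)*(r + 2)*(r + 1)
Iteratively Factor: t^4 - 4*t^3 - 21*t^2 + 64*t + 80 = (t + 4)*(t^3 - 8*t^2 + 11*t + 20) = (t + 1)*(t + 4)*(t^2 - 9*t + 20) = (t - 5)*(t + 1)*(t + 4)*(t - 4)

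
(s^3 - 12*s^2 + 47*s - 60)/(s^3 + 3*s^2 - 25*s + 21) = (s^2 - 9*s + 20)/(s^2 + 6*s - 7)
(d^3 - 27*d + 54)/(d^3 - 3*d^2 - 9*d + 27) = (d + 6)/(d + 3)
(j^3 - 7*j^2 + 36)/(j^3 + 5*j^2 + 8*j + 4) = (j^2 - 9*j + 18)/(j^2 + 3*j + 2)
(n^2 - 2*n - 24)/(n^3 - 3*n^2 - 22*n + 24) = 1/(n - 1)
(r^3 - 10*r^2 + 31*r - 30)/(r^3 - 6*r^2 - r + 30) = (r - 2)/(r + 2)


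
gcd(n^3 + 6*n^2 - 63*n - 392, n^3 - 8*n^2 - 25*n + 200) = n - 8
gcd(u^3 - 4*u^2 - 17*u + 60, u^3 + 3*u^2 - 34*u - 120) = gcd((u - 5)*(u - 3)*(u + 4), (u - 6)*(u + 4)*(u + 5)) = u + 4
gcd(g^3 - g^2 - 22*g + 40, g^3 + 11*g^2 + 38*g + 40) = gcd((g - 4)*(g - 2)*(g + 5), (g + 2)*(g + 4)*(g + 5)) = g + 5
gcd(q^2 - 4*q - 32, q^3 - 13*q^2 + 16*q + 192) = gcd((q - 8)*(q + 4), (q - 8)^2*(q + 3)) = q - 8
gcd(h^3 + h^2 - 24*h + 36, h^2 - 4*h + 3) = h - 3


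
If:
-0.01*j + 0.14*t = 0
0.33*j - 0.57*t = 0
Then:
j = 0.00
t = 0.00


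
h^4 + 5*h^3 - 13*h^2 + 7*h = h*(h - 1)^2*(h + 7)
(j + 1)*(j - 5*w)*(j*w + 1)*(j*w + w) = j^4*w^2 - 5*j^3*w^3 + 2*j^3*w^2 + j^3*w - 10*j^2*w^3 - 4*j^2*w^2 + 2*j^2*w - 5*j*w^3 - 10*j*w^2 + j*w - 5*w^2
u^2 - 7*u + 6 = (u - 6)*(u - 1)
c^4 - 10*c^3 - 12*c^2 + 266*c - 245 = (c - 7)^2*(c - 1)*(c + 5)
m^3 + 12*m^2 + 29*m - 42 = (m - 1)*(m + 6)*(m + 7)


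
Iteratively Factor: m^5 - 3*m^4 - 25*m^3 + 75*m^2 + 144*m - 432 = (m - 4)*(m^4 + m^3 - 21*m^2 - 9*m + 108) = (m - 4)*(m - 3)*(m^3 + 4*m^2 - 9*m - 36) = (m - 4)*(m - 3)^2*(m^2 + 7*m + 12) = (m - 4)*(m - 3)^2*(m + 4)*(m + 3)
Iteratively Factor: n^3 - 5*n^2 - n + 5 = (n - 5)*(n^2 - 1) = (n - 5)*(n + 1)*(n - 1)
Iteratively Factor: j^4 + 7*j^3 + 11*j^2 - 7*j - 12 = (j - 1)*(j^3 + 8*j^2 + 19*j + 12) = (j - 1)*(j + 1)*(j^2 + 7*j + 12) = (j - 1)*(j + 1)*(j + 4)*(j + 3)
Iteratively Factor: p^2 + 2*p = (p + 2)*(p)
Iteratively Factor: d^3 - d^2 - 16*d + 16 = (d - 1)*(d^2 - 16) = (d - 4)*(d - 1)*(d + 4)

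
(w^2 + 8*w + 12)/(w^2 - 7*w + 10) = (w^2 + 8*w + 12)/(w^2 - 7*w + 10)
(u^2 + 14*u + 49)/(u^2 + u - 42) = (u + 7)/(u - 6)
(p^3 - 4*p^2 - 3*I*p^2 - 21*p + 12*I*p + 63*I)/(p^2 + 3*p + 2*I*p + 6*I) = (p^2 - p*(7 + 3*I) + 21*I)/(p + 2*I)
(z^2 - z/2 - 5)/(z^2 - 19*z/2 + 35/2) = (z + 2)/(z - 7)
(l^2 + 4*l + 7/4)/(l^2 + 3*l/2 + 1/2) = (l + 7/2)/(l + 1)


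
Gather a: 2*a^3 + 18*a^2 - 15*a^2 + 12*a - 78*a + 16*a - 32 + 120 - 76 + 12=2*a^3 + 3*a^2 - 50*a + 24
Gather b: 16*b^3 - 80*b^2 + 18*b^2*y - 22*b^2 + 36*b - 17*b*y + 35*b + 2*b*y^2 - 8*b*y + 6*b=16*b^3 + b^2*(18*y - 102) + b*(2*y^2 - 25*y + 77)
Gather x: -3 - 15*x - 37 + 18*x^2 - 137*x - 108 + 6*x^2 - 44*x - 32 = 24*x^2 - 196*x - 180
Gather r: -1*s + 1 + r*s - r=r*(s - 1) - s + 1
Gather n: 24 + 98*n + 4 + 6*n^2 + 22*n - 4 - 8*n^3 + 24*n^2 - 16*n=-8*n^3 + 30*n^2 + 104*n + 24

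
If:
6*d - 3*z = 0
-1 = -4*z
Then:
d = 1/8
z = 1/4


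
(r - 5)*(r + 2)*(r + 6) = r^3 + 3*r^2 - 28*r - 60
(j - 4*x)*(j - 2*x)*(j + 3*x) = j^3 - 3*j^2*x - 10*j*x^2 + 24*x^3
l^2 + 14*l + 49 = (l + 7)^2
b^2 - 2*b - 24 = (b - 6)*(b + 4)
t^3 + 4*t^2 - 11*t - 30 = (t - 3)*(t + 2)*(t + 5)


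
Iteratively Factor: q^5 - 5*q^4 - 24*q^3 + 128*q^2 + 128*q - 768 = (q - 4)*(q^4 - q^3 - 28*q^2 + 16*q + 192) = (q - 4)*(q + 4)*(q^3 - 5*q^2 - 8*q + 48) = (q - 4)^2*(q + 4)*(q^2 - q - 12) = (q - 4)^3*(q + 4)*(q + 3)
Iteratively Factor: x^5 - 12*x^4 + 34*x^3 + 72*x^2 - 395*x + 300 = (x - 5)*(x^4 - 7*x^3 - x^2 + 67*x - 60) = (x - 5)*(x - 4)*(x^3 - 3*x^2 - 13*x + 15) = (x - 5)^2*(x - 4)*(x^2 + 2*x - 3) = (x - 5)^2*(x - 4)*(x + 3)*(x - 1)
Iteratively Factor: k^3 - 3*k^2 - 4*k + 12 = (k - 2)*(k^2 - k - 6) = (k - 3)*(k - 2)*(k + 2)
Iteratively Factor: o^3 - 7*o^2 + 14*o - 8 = (o - 4)*(o^2 - 3*o + 2) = (o - 4)*(o - 1)*(o - 2)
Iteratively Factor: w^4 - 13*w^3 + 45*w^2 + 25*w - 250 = (w - 5)*(w^3 - 8*w^2 + 5*w + 50) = (w - 5)*(w + 2)*(w^2 - 10*w + 25) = (w - 5)^2*(w + 2)*(w - 5)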